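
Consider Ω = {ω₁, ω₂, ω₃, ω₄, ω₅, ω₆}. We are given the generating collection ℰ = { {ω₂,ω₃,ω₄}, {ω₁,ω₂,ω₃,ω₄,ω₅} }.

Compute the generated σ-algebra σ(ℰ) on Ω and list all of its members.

σ(ℰ) = { {}, {ω₆}, {ω₁,ω₅}, {ω₁,ω₅,ω₆}, {ω₂,ω₃,ω₄}, {ω₂,ω₃,ω₄,ω₆}, {ω₁,ω₂,ω₃,ω₄,ω₅}, Ω }

Working:
Take S₀ = ℰ ∪ {∅, Ω} = { {}, {ω₂,ω₃,ω₄}, {ω₁,ω₂,ω₃,ω₄,ω₅}, Ω }.
Step 1 adds 2:
  {ω₆}  = Ω∖{ω₁,ω₂,ω₃,ω₄,ω₅}
  {ω₁,ω₅,ω₆}  = Ω∖{ω₂,ω₃,ω₄}
  — 6 sets.
Step 2: 1 new —
  {ω₂,ω₃,ω₄,ω₆}  = {ω₂,ω₃,ω₄} ∪ {ω₆}
  — 7 sets.
Step 3. New:
  {ω₁,ω₅}  = Ω∖{ω₂,ω₃,ω₄,ω₆}
  — 8 sets.
Step 4: closed — nothing new.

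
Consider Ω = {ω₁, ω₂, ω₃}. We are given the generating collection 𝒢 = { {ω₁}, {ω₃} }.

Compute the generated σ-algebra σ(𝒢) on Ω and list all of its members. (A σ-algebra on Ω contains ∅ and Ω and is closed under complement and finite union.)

σ(𝒢) = { {}, {ω₁}, {ω₂}, {ω₃}, {ω₁,ω₂}, {ω₁,ω₃}, {ω₂,ω₃}, Ω }

Trace:
Seed the family with 𝒢 together with ∅ and Ω: { {}, {ω₁}, {ω₃}, Ω }.
Iteration 1. New:
  {ω₁,ω₂}  = {ω₃}ᶜ
  {ω₁,ω₃}  = {ω₃} ∪ {ω₁}
  {ω₂,ω₃}  = {ω₁}ᶜ
Iteration 2 adds 1:
  {ω₂}  = {ω₁,ω₃}ᶜ
Iteration 3: already closed under ᶜ and ∪.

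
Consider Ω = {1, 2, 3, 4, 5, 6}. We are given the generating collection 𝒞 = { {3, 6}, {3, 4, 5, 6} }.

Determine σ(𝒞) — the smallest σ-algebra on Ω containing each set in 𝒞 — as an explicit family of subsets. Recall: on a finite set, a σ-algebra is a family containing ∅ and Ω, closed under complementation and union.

σ(𝒞) (8 sets): { ∅, {1, 2}, {3, 6}, {4, 5}, {1, 2, 3, 6}, {1, 2, 4, 5}, {3, 4, 5, 6}, Ω }

Check:
Initial family (4 sets): { ∅, {3, 6}, {3, 4, 5, 6}, Ω }.
Round 1 (2 new):
  {1, 2}  = ᶜ of {3, 4, 5, 6}
  {1, 2, 4, 5}  = ᶜ of {3, 6}
  (now 6)
Round 2 adds 1:
  {1, 2, 3, 6}  = {1, 2} ∪ {3, 6}
  (now 7)
Round 3 (1 new):
  {4, 5}  = ᶜ of {1, 2, 3, 6}
  (now 8)
Round 4 adds nothing — fixpoint reached.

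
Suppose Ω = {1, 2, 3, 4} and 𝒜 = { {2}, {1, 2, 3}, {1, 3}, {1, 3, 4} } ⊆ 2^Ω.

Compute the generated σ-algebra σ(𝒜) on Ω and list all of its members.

Answer: σ(𝒜) = { {}, {2}, {4}, {1, 3}, {2, 4}, {1, 2, 3}, {1, 3, 4}, Ω }

Working:
Start: 𝒜 ∪ {∅, Ω} = { {}, {2}, {1, 3}, {1, 2, 3}, {1, 3, 4}, Ω }.
Round 1. New:
  {4}  = {1, 2, 3}ᶜ
  {2, 4}  = {1, 3}ᶜ
Round 2: closed — nothing new.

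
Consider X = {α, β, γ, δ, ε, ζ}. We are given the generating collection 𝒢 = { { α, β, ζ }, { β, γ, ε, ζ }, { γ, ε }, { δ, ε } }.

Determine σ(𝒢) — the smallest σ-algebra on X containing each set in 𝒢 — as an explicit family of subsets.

σ(𝒢) = { ∅, { α }, { γ }, { δ }, { ε }, { α, γ }, { α, δ }, { α, ε }, { β, ζ }, { γ, δ }, { γ, ε }, { δ, ε }, { α, β, ζ }, { α, γ, δ }, { α, γ, ε }, { α, δ, ε }, { β, γ, ζ }, { β, δ, ζ }, { β, ε, ζ }, { γ, δ, ε }, { α, β, γ, ζ }, { α, β, δ, ζ }, { α, β, ε, ζ }, { α, γ, δ, ε }, { β, γ, δ, ζ }, { β, γ, ε, ζ }, { β, δ, ε, ζ }, { α, β, γ, δ, ζ }, { α, β, γ, ε, ζ }, { α, β, δ, ε, ζ }, { β, γ, δ, ε, ζ }, X }

Derivation:
Begin from { ∅, { γ, ε }, { δ, ε }, { α, β, ζ }, { β, γ, ε, ζ }, X } (that is, 𝒢 plus ∅ and X).
Step 1: +7 →
  { α, δ }  = complement { β, γ, ε, ζ }
  { γ, δ, ε }  = complement { α, β, ζ }
  { α, β, γ, ζ }  = complement { δ, ε }
  { α, β, δ, ζ }  = complement { γ, ε }
  { α, β, γ, ε, ζ }  = { γ, ε } ∪ { α, β, ζ }
  { α, β, δ, ε, ζ }  = { δ, ε } ∪ { α, β, ζ }
  { β, γ, δ, ε, ζ }  = { δ, ε } ∪ { β, γ, ε, ζ }
Step 2: +6 →
  { α }  = complement { β, γ, δ, ε, ζ }
  { γ }  = complement { α, β, δ, ε, ζ }
  { δ }  = complement { α, β, γ, ε, ζ }
  { α, δ, ε }  = { δ, ε } ∪ { α, δ }
  { α, γ, δ, ε }  = { γ, δ, ε } ∪ { α, δ }
  { α, β, γ, δ, ζ }  = { α, β, δ, ζ } ∪ { α, β, γ, ζ }
Step 3 (7 new):
  { ε }  = complement { α, β, γ, δ, ζ }
  { α, γ }  = { γ } ∪ { α }
  { β, ζ }  = complement { α, γ, δ, ε }
  { γ, δ }  = { γ } ∪ { δ }
  { α, γ, δ }  = { α, δ } ∪ { γ }
  { α, γ, ε }  = { γ, ε } ∪ { α }
  { β, γ, ζ }  = complement { α, δ, ε }
Step 4: 6 new —
  { α, ε }  = { α } ∪ { ε }
  { β, δ, ζ }  = complement { α, γ, ε }
  { β, ε, ζ }  = complement { α, γ, δ }
  { α, β, ε, ζ }  = complement { γ, δ }
  { β, γ, δ, ζ }  = { γ, δ } ∪ { β, γ, ζ }
  { β, δ, ε, ζ }  = complement { α, γ }
Step 5: closed — nothing new.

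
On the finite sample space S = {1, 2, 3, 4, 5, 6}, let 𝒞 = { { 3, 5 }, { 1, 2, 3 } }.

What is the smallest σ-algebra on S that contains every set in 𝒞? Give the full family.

|σ(𝒞)| = 16.  σ(𝒞) = { {}, { 3 }, { 5 }, { 1, 2 }, { 3, 5 }, { 4, 6 }, { 1, 2, 3 }, { 1, 2, 5 }, { 3, 4, 6 }, { 4, 5, 6 }, { 1, 2, 3, 5 }, { 1, 2, 4, 6 }, { 3, 4, 5, 6 }, { 1, 2, 3, 4, 6 }, { 1, 2, 4, 5, 6 }, S }

Working:
Initial family (4 sets): { {}, { 3, 5 }, { 1, 2, 3 }, S }.
Iteration 1 adds 3:
  { 4, 5, 6 }  = S∖{ 1, 2, 3 }
  { 1, 2, 3, 5 }  = { 3, 5 } ∪ { 1, 2, 3 }
  { 1, 2, 4, 6 }  = S∖{ 3, 5 }
Iteration 2: +4 →
  { 4, 6 }  = S∖{ 1, 2, 3, 5 }
  { 3, 4, 5, 6 }  = { 3, 5 } ∪ { 4, 5, 6 }
  { 1, 2, 3, 4, 6 }  = { 1, 2, 4, 6 } ∪ { 1, 2, 3 }
  { 1, 2, 4, 5, 6 }  = { 1, 2, 4, 6 } ∪ { 4, 5, 6 }
Iteration 3 adds 3:
  { 3 }  = S∖{ 1, 2, 4, 5, 6 }
  { 5 }  = S∖{ 1, 2, 3, 4, 6 }
  { 1, 2 }  = S∖{ 3, 4, 5, 6 }
Iteration 4: +2 →
  { 1, 2, 5 }  = { 1, 2 } ∪ { 5 }
  { 3, 4, 6 }  = { 3 } ∪ { 4, 6 }
Iteration 5: closed — nothing new.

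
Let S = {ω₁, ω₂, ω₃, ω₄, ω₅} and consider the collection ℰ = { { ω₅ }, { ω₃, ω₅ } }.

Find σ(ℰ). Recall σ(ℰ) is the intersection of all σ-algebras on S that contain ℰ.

|σ(ℰ)| = 8.  σ(ℰ) = { {}, { ω₃ }, { ω₅ }, { ω₃, ω₅ }, { ω₁, ω₂, ω₄ }, { ω₁, ω₂, ω₃, ω₄ }, { ω₁, ω₂, ω₄, ω₅ }, S }

Working:
Start: ℰ ∪ {∅, S} = { {}, { ω₅ }, { ω₃, ω₅ }, S }.
Step 1. New:
  { ω₁, ω₂, ω₄ }  = complement { ω₃, ω₅ }
  { ω₁, ω₂, ω₃, ω₄ }  = complement { ω₅ }
  — 6 sets.
Step 2: +1 →
  { ω₁, ω₂, ω₄, ω₅ }  = { ω₁, ω₂, ω₄ } ∪ { ω₅ }
  — 7 sets.
Step 3: +1 →
  { ω₃ }  = complement { ω₁, ω₂, ω₄, ω₅ }
  — 8 sets.
After Step 4 the family is unchanged; done.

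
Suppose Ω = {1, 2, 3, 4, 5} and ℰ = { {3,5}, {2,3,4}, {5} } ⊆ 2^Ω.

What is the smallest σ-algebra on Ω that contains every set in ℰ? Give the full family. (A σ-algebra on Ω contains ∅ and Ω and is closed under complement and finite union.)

Take S₀ = ℰ ∪ {∅, Ω} = { {}, {5}, {3,5}, {2,3,4}, Ω }.
Iteration 1: 4 new —
  {1,5}  = Ω∖{2,3,4}
  {1,2,4}  = Ω∖{3,5}
  {1,2,3,4}  = Ω∖{5}
  {2,3,4,5}  = {2,3,4} ∪ {3,5}
  — 9 sets.
Iteration 2: +3 →
  {1}  = Ω∖{2,3,4,5}
  {1,3,5}  = {1,5} ∪ {3,5}
  {1,2,4,5}  = {1,2,4} ∪ {5}
  — 12 sets.
Iteration 3 (2 new):
  {3}  = Ω∖{1,2,4,5}
  {2,4}  = Ω∖{1,3,5}
  — 14 sets.
Iteration 4 adds 2:
  {1,3}  = {3} ∪ {1}
  {2,4,5}  = {2,4} ∪ {5}
  — 16 sets.
Iteration 5: no new sets; the family is a σ-algebra.

Hence σ(ℰ) has 16 members: { {}, {1}, {3}, {5}, {1,3}, {1,5}, {2,4}, {3,5}, {1,2,4}, {1,3,5}, {2,3,4}, {2,4,5}, {1,2,3,4}, {1,2,4,5}, {2,3,4,5}, Ω }.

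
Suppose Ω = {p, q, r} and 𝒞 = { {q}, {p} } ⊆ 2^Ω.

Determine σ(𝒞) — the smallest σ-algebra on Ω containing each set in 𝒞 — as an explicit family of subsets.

σ(𝒞) = { ∅, {p}, {q}, {r}, {p, q}, {p, r}, {q, r}, Ω }

Trace:
Start: 𝒞 ∪ {∅, Ω} = { ∅, {p}, {q}, Ω }.
Pass 1. New:
  {p, q}  = {q} ∪ {p}
  {p, r}  = {q}ᶜ
  {q, r}  = {p}ᶜ
  [7 total]
Pass 2 (1 new):
  {r}  = {p, q}ᶜ
  [8 total]
Pass 3: no new sets; the family is a σ-algebra.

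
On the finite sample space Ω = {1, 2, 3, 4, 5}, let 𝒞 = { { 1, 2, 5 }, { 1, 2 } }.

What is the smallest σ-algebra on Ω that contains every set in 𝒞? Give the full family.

Seed the family with 𝒞 together with ∅ and Ω: { ∅, { 1, 2 }, { 1, 2, 5 }, Ω }.
Step 1. New:
  { 3, 4 }  = ᶜ of { 1, 2, 5 }
  { 3, 4, 5 }  = ᶜ of { 1, 2 }
  — 6 sets.
Step 2: 1 new —
  { 1, 2, 3, 4 }  = { 3, 4 } ∪ { 1, 2 }
  — 7 sets.
Step 3 adds 1:
  { 5 }  = ᶜ of { 1, 2, 3, 4 }
  — 8 sets.
Step 4: closed — nothing new.

Hence σ(𝒞) has 8 members: { ∅, { 5 }, { 1, 2 }, { 3, 4 }, { 1, 2, 5 }, { 3, 4, 5 }, { 1, 2, 3, 4 }, Ω }.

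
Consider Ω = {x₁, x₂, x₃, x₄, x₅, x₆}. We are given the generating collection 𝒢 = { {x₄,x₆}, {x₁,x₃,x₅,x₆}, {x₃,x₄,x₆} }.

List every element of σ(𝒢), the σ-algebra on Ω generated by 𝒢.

σ(𝒢) = { {}, {x₂}, {x₃}, {x₄}, {x₆}, {x₁,x₅}, {x₂,x₃}, {x₂,x₄}, {x₂,x₆}, {x₃,x₄}, {x₃,x₆}, {x₄,x₆}, {x₁,x₂,x₅}, {x₁,x₃,x₅}, {x₁,x₄,x₅}, {x₁,x₅,x₆}, {x₂,x₃,x₄}, {x₂,x₃,x₆}, {x₂,x₄,x₆}, {x₃,x₄,x₆}, {x₁,x₂,x₃,x₅}, {x₁,x₂,x₄,x₅}, {x₁,x₂,x₅,x₆}, {x₁,x₃,x₄,x₅}, {x₁,x₃,x₅,x₆}, {x₁,x₄,x₅,x₆}, {x₂,x₃,x₄,x₆}, {x₁,x₂,x₃,x₄,x₅}, {x₁,x₂,x₃,x₅,x₆}, {x₁,x₂,x₄,x₅,x₆}, {x₁,x₃,x₄,x₅,x₆}, Ω }

Check:
Take S₀ = 𝒢 ∪ {∅, Ω} = { {}, {x₄,x₆}, {x₃,x₄,x₆}, {x₁,x₃,x₅,x₆}, Ω }.
Step 1: 4 new —
  {x₂,x₄}  = Ω∖{x₁,x₃,x₅,x₆}
  {x₁,x₂,x₅}  = Ω∖{x₃,x₄,x₆}
  {x₁,x₂,x₃,x₅}  = Ω∖{x₄,x₆}
  {x₁,x₃,x₄,x₅,x₆}  = {x₁,x₃,x₅,x₆} ∪ {x₃,x₄,x₆}
  |family| = 9
Step 2: +7 →
  {x₂}  = Ω∖{x₁,x₃,x₄,x₅,x₆}
  {x₂,x₄,x₆}  = {x₄,x₆} ∪ {x₂,x₄}
  {x₁,x₂,x₄,x₅}  = {x₁,x₂,x₅} ∪ {x₂,x₄}
  {x₂,x₃,x₄,x₆}  = {x₃,x₄,x₆} ∪ {x₂,x₄}
  {x₁,x₂,x₃,x₄,x₅}  = {x₁,x₂,x₃,x₅} ∪ {x₂,x₄}
  {x₁,x₂,x₃,x₅,x₆}  = {x₁,x₃,x₅,x₆} ∪ {x₁,x₂,x₅}
  {x₁,x₂,x₄,x₅,x₆}  = {x₁,x₂,x₅} ∪ {x₄,x₆}
  |family| = 16
Step 3 adds 6:
  {x₃}  = Ω∖{x₁,x₂,x₄,x₅,x₆}
  {x₄}  = Ω∖{x₁,x₂,x₃,x₅,x₆}
  {x₆}  = Ω∖{x₁,x₂,x₃,x₄,x₅}
  {x₁,x₅}  = Ω∖{x₂,x₃,x₄,x₆}
  {x₃,x₆}  = Ω∖{x₁,x₂,x₄,x₅}
  {x₁,x₃,x₅}  = Ω∖{x₂,x₄,x₆}
  |family| = 22
Step 4. New:
  {x₂,x₃}  = {x₂} ∪ {x₃}
  {x₂,x₆}  = {x₂} ∪ {x₆}
  {x₃,x₄}  = {x₃} ∪ {x₄}
  {x₁,x₄,x₅}  = {x₁,x₅} ∪ {x₄}
  {x₁,x₅,x₆}  = {x₆} ∪ {x₁,x₅}
  {x₂,x₃,x₄}  = {x₃} ∪ {x₂,x₄}
  {x₂,x₃,x₆}  = {x₂} ∪ {x₃,x₆}
  {x₁,x₂,x₅,x₆}  = {x₆} ∪ {x₁,x₂,x₅}
  {x₁,x₃,x₄,x₅}  = {x₁,x₃,x₅} ∪ {x₄}
  {x₁,x₄,x₅,x₆}  = {x₁,x₅} ∪ {x₄,x₆}
  |family| = 32
Step 5: already closed under ᶜ and ∪.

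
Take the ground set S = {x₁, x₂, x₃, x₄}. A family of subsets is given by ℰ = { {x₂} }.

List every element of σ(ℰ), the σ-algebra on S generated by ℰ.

σ(ℰ) (4 sets): { {}, {x₂}, {x₁, x₃, x₄}, S }

Derivation:
Seed the family with ℰ together with ∅ and S: { {}, {x₂}, S }.
Iteration 1 (1 new):
  {x₁, x₃, x₄}  = ᶜ of {x₂}
  — 4 sets.
Iteration 2: already closed under ᶜ and ∪.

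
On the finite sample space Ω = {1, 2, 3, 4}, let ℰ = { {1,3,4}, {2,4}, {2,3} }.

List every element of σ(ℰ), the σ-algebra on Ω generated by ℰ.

Answer: σ(ℰ) = { ∅, {1}, {2}, {3}, {4}, {1,2}, {1,3}, {1,4}, {2,3}, {2,4}, {3,4}, {1,2,3}, {1,2,4}, {1,3,4}, {2,3,4}, Ω }

Working:
Start: ℰ ∪ {∅, Ω} = { ∅, {2,3}, {2,4}, {1,3,4}, Ω }.
Round 1: 4 new —
  {2}  = ᶜ of {1,3,4}
  {1,3}  = ᶜ of {2,4}
  {1,4}  = ᶜ of {2,3}
  {2,3,4}  = {2,3} ∪ {2,4}
  — 9 sets.
Round 2 adds 3:
  {1}  = ᶜ of {2,3,4}
  {1,2,3}  = {2} ∪ {1,3}
  {1,2,4}  = {2} ∪ {1,4}
  — 12 sets.
Round 3 adds 3:
  {3}  = ᶜ of {1,2,4}
  {4}  = ᶜ of {1,2,3}
  {1,2}  = {2} ∪ {1}
  — 15 sets.
Round 4 (1 new):
  {3,4}  = ᶜ of {1,2}
  — 16 sets.
Round 5: already closed under ᶜ and ∪.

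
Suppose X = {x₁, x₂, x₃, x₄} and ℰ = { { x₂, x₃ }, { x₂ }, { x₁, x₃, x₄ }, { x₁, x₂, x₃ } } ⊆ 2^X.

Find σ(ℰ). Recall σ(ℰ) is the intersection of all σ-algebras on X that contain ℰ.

Answer: σ(ℰ) = { {}, { x₁ }, { x₂ }, { x₃ }, { x₄ }, { x₁, x₂ }, { x₁, x₃ }, { x₁, x₄ }, { x₂, x₃ }, { x₂, x₄ }, { x₃, x₄ }, { x₁, x₂, x₃ }, { x₁, x₂, x₄ }, { x₁, x₃, x₄ }, { x₂, x₃, x₄ }, X }

Trace:
Take S₀ = ℰ ∪ {∅, X} = { {}, { x₂ }, { x₂, x₃ }, { x₁, x₂, x₃ }, { x₁, x₃, x₄ }, X }.
Round 1. New:
  { x₄ }  = complement { x₁, x₂, x₃ }
  { x₁, x₄ }  = complement { x₂, x₃ }
  — 8 sets.
Round 2: +3 →
  { x₂, x₄ }  = { x₄ } ∪ { x₂ }
  { x₁, x₂, x₄ }  = { x₂ } ∪ { x₁, x₄ }
  { x₂, x₃, x₄ }  = { x₄ } ∪ { x₂, x₃ }
  — 11 sets.
Round 3. New:
  { x₁ }  = complement { x₂, x₃, x₄ }
  { x₃ }  = complement { x₁, x₂, x₄ }
  { x₁, x₃ }  = complement { x₂, x₄ }
  — 14 sets.
Round 4: +2 →
  { x₁, x₂ }  = { x₂ } ∪ { x₁ }
  { x₃, x₄ }  = { x₃ } ∪ { x₄ }
  — 16 sets.
Round 5: closed — nothing new.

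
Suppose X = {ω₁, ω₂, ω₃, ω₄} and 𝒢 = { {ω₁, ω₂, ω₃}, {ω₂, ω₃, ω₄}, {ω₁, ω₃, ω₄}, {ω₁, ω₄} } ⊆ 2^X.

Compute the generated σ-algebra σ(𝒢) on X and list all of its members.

Begin from { {}, {ω₁, ω₄}, {ω₁, ω₂, ω₃}, {ω₁, ω₃, ω₄}, {ω₂, ω₃, ω₄}, X } (that is, 𝒢 plus ∅ and X).
Round 1. New:
  {ω₁}  = complement {ω₂, ω₃, ω₄}
  {ω₂}  = complement {ω₁, ω₃, ω₄}
  {ω₄}  = complement {ω₁, ω₂, ω₃}
  {ω₂, ω₃}  = complement {ω₁, ω₄}
  (now 10)
Round 2 (3 new):
  {ω₁, ω₂}  = {ω₂} ∪ {ω₁}
  {ω₂, ω₄}  = {ω₂} ∪ {ω₄}
  {ω₁, ω₂, ω₄}  = {ω₂} ∪ {ω₁, ω₄}
  (now 13)
Round 3 (3 new):
  {ω₃}  = complement {ω₁, ω₂, ω₄}
  {ω₁, ω₃}  = complement {ω₂, ω₄}
  {ω₃, ω₄}  = complement {ω₁, ω₂}
  (now 16)
After Round 4 the family is unchanged; done.

Hence σ(𝒢) has 16 members: { {}, {ω₁}, {ω₂}, {ω₃}, {ω₄}, {ω₁, ω₂}, {ω₁, ω₃}, {ω₁, ω₄}, {ω₂, ω₃}, {ω₂, ω₄}, {ω₃, ω₄}, {ω₁, ω₂, ω₃}, {ω₁, ω₂, ω₄}, {ω₁, ω₃, ω₄}, {ω₂, ω₃, ω₄}, X }.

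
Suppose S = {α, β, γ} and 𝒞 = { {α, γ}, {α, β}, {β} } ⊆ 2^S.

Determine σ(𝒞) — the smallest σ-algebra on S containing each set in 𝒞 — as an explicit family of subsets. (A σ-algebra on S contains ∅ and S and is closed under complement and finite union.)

Initial family (5 sets): { ∅, {β}, {α, β}, {α, γ}, S }.
Iteration 1 (1 new):
  {γ}  = {α, β}ᶜ
  |family| = 6
Iteration 2 (1 new):
  {β, γ}  = {γ} ∪ {β}
  |family| = 7
Iteration 3 adds 1:
  {α}  = {β, γ}ᶜ
  |family| = 8
Iteration 4: no new sets; the family is a σ-algebra.

Therefore σ(𝒞) = { ∅, {α}, {β}, {γ}, {α, β}, {α, γ}, {β, γ}, S } (|σ(𝒞)| = 8).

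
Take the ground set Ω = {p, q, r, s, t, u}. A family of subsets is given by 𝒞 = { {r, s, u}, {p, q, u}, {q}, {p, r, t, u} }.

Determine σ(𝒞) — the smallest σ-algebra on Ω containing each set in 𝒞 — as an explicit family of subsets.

σ(𝒞) (64 sets): { {}, {p}, {q}, {r}, {s}, {t}, {u}, {p, q}, {p, r}, {p, s}, {p, t}, {p, u}, {q, r}, {q, s}, {q, t}, {q, u}, {r, s}, {r, t}, {r, u}, {s, t}, {s, u}, {t, u}, {p, q, r}, {p, q, s}, {p, q, t}, {p, q, u}, {p, r, s}, {p, r, t}, {p, r, u}, {p, s, t}, {p, s, u}, {p, t, u}, {q, r, s}, {q, r, t}, {q, r, u}, {q, s, t}, {q, s, u}, {q, t, u}, {r, s, t}, {r, s, u}, {r, t, u}, {s, t, u}, {p, q, r, s}, {p, q, r, t}, {p, q, r, u}, {p, q, s, t}, {p, q, s, u}, {p, q, t, u}, {p, r, s, t}, {p, r, s, u}, {p, r, t, u}, {p, s, t, u}, {q, r, s, t}, {q, r, s, u}, {q, r, t, u}, {q, s, t, u}, {r, s, t, u}, {p, q, r, s, t}, {p, q, r, s, u}, {p, q, r, t, u}, {p, q, s, t, u}, {p, r, s, t, u}, {q, r, s, t, u}, Ω }

Check:
Initial family (6 sets): { {}, {q}, {p, q, u}, {r, s, u}, {p, r, t, u}, Ω }.
Step 1 adds 7:
  {q, s}  = Ω∖{p, r, t, u}
  {p, q, t}  = Ω∖{r, s, u}
  {r, s, t}  = Ω∖{p, q, u}
  {q, r, s, u}  = {r, s, u} ∪ {q}
  {p, q, r, s, u}  = {r, s, u} ∪ {p, q, u}
  {p, q, r, t, u}  = {p, r, t, u} ∪ {q}
  {p, r, s, t, u}  = Ω∖{q}
  (now 13)
Step 2: 10 new —
  {s}  = Ω∖{p, q, r, t, u}
  {t}  = Ω∖{p, q, r, s, u}
  {p, t}  = Ω∖{q, r, s, u}
  {p, q, s, t}  = {p, q, t} ∪ {q, s}
  {p, q, s, u}  = {p, q, u} ∪ {q, s}
  {p, q, t, u}  = {p, q, t} ∪ {p, q, u}
  {q, r, s, t}  = {r, s, t} ∪ {q}
  {r, s, t, u}  = {r, s, t} ∪ {r, s, u}
  {p, q, r, s, t}  = {r, s, t} ∪ {p, q, t}
  {q, r, s, t, u}  = {r, s, t} ∪ {q, r, s, u}
  (now 23)
Step 3 adds 13:
  {p}  = Ω∖{q, r, s, t, u}
  {u}  = Ω∖{p, q, r, s, t}
  {p, q}  = Ω∖{r, s, t, u}
  {p, u}  = Ω∖{q, r, s, t}
  {q, t}  = {q} ∪ {t}
  {r, s}  = Ω∖{p, q, t, u}
  {r, t}  = Ω∖{p, q, s, u}
  {r, u}  = Ω∖{p, q, s, t}
  {s, t}  = {t} ∪ {s}
  {p, s, t}  = {p, t} ∪ {s}
  {q, s, t}  = {q, s} ∪ {t}
  {p, r, s, t}  = {r, s, t} ∪ {p, t}
  {p, q, s, t, u}  = {p, t} ∪ {p, q, s, u}
  (now 36)
Step 4. New:
  {r}  = Ω∖{p, q, s, t, u}
  {p, s}  = {p} ∪ {s}
  {q, u}  = Ω∖{p, r, s, t}
  {s, u}  = {u} ∪ {s}
  {t, u}  = {u} ∪ {t}
  {p, q, s}  = {p, q} ∪ {s}
  {p, r, s}  = {r, s} ∪ {p}
  {p, r, t}  = {p} ∪ {r, t}
  {p, r, u}  = Ω∖{q, s, t}
  {p, s, u}  = {p, u} ∪ {s}
  {p, t, u}  = {p, u} ∪ {t}
  {q, r, s}  = {r, s} ∪ {q}
  {q, r, t}  = {q, t} ∪ {r, t}
  {q, r, u}  = Ω∖{p, s, t}
  {q, s, u}  = {u} ∪ {q, s}
  {q, t, u}  = {q, t} ∪ {u}
  {r, t, u}  = {u} ∪ {r, t}
  {s, t, u}  = {u} ∪ {s, t}
  {p, q, r, s}  = {r, s} ∪ {p, q}
  {p, q, r, t}  = {p, q} ∪ {r, t}
  {p, q, r, u}  = Ω∖{s, t}
  {p, r, s, u}  = Ω∖{q, t}
  {p, s, t, u}  = {p, s, t} ∪ {p, u}
  {q, r, t, u}  = {q, t} ∪ {r, u}
  {q, s, t, u}  = {u} ∪ {q, s, t}
  (now 61)
Step 5. New:
  {p, r}  = Ω∖{q, s, t, u}
  {q, r}  = Ω∖{p, s, t, u}
  {p, q, r}  = Ω∖{s, t, u}
  (now 64)
Step 6: stable.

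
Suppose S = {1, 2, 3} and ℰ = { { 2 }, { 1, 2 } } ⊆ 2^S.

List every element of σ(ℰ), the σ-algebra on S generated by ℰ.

Initial family (4 sets): { {}, { 2 }, { 1, 2 }, S }.
Pass 1. New:
  { 3 }  = complement { 1, 2 }
  { 1, 3 }  = complement { 2 }
  |family| = 6
Pass 2 adds 1:
  { 2, 3 }  = { 3 } ∪ { 2 }
  |family| = 7
Pass 3 (1 new):
  { 1 }  = complement { 2, 3 }
  |family| = 8
After Pass 4 the family is unchanged; done.

Hence σ(ℰ) has 8 members: { {}, { 1 }, { 2 }, { 3 }, { 1, 2 }, { 1, 3 }, { 2, 3 }, S }.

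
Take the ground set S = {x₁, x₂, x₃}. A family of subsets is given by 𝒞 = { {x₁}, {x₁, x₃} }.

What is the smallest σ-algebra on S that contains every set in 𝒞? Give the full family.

σ(𝒞) (8 sets): { ∅, {x₁}, {x₂}, {x₃}, {x₁, x₂}, {x₁, x₃}, {x₂, x₃}, S }

Derivation:
Initial family (4 sets): { ∅, {x₁}, {x₁, x₃}, S }.
Round 1: 2 new —
  {x₂}  = S∖{x₁, x₃}
  {x₂, x₃}  = S∖{x₁}
  (now 6)
Round 2 adds 1:
  {x₁, x₂}  = {x₂} ∪ {x₁}
  (now 7)
Round 3 adds 1:
  {x₃}  = S∖{x₁, x₂}
  (now 8)
Round 4: already closed under ᶜ and ∪.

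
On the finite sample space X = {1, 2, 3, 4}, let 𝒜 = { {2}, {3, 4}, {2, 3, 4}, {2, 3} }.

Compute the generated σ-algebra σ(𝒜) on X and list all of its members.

Seed the family with 𝒜 together with ∅ and X: { {}, {2}, {2, 3}, {3, 4}, {2, 3, 4}, X }.
Pass 1: +4 →
  {1}  = X∖{2, 3, 4}
  {1, 2}  = X∖{3, 4}
  {1, 4}  = X∖{2, 3}
  {1, 3, 4}  = X∖{2}
Pass 2. New:
  {1, 2, 3}  = {1, 2} ∪ {2, 3}
  {1, 2, 4}  = {1, 2} ∪ {1, 4}
Pass 3: +2 →
  {3}  = X∖{1, 2, 4}
  {4}  = X∖{1, 2, 3}
Pass 4 (2 new):
  {1, 3}  = {3} ∪ {1}
  {2, 4}  = {4} ∪ {2}
Pass 5: no new sets; the family is a σ-algebra.

|σ(𝒜)| = 16.  σ(𝒜) = { {}, {1}, {2}, {3}, {4}, {1, 2}, {1, 3}, {1, 4}, {2, 3}, {2, 4}, {3, 4}, {1, 2, 3}, {1, 2, 4}, {1, 3, 4}, {2, 3, 4}, X }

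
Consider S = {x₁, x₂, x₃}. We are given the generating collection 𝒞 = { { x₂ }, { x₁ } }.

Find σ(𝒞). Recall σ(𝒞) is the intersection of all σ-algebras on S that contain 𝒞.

σ(𝒞) (8 sets): { {  }, { x₁ }, { x₂ }, { x₃ }, { x₁, x₂ }, { x₁, x₃ }, { x₂, x₃ }, S }

Working:
Take S₀ = 𝒞 ∪ {∅, S} = { {  }, { x₁ }, { x₂ }, S }.
Iteration 1: 3 new —
  { x₁, x₂ }  = { x₂ } ∪ { x₁ }
  { x₁, x₃ }  = complement { x₂ }
  { x₂, x₃ }  = complement { x₁ }
Iteration 2: 1 new —
  { x₃ }  = complement { x₁, x₂ }
Iteration 3: no new sets; the family is a σ-algebra.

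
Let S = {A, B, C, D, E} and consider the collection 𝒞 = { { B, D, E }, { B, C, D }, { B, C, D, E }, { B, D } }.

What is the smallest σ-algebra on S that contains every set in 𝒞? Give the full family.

|σ(𝒞)| = 16.  σ(𝒞) = { ∅, { A }, { C }, { E }, { A, C }, { A, E }, { B, D }, { C, E }, { A, B, D }, { A, C, E }, { B, C, D }, { B, D, E }, { A, B, C, D }, { A, B, D, E }, { B, C, D, E }, S }

Working:
Take S₀ = 𝒞 ∪ {∅, S} = { ∅, { B, D }, { B, C, D }, { B, D, E }, { B, C, D, E }, S }.
Pass 1: +4 →
  { A }  = complement { B, C, D, E }
  { A, C }  = complement { B, D, E }
  { A, E }  = complement { B, C, D }
  { A, C, E }  = complement { B, D }
  (now 10)
Pass 2. New:
  { A, B, D }  = { B, D } ∪ { A }
  { A, B, C, D }  = { B, C, D } ∪ { A, C }
  { A, B, D, E }  = { A, E } ∪ { B, D }
  (now 13)
Pass 3: +3 →
  { C }  = complement { A, B, D, E }
  { E }  = complement { A, B, C, D }
  { C, E }  = complement { A, B, D }
  (now 16)
Pass 4 adds nothing — fixpoint reached.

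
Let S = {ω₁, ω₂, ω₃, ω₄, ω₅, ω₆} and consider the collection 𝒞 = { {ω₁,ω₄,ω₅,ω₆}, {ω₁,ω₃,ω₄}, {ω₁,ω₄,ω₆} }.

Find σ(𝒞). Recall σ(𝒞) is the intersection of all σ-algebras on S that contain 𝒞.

Begin from { {}, {ω₁,ω₃,ω₄}, {ω₁,ω₄,ω₆}, {ω₁,ω₄,ω₅,ω₆}, S } (that is, 𝒞 plus ∅ and S).
Step 1 (5 new):
  {ω₂,ω₃}  = complement {ω₁,ω₄,ω₅,ω₆}
  {ω₂,ω₃,ω₅}  = complement {ω₁,ω₄,ω₆}
  {ω₂,ω₅,ω₆}  = complement {ω₁,ω₃,ω₄}
  {ω₁,ω₃,ω₄,ω₆}  = {ω₁,ω₃,ω₄} ∪ {ω₁,ω₄,ω₆}
  {ω₁,ω₃,ω₄,ω₅,ω₆}  = {ω₁,ω₃,ω₄} ∪ {ω₁,ω₄,ω₅,ω₆}
  (now 10)
Step 2 adds 7:
  {ω₂}  = complement {ω₁,ω₃,ω₄,ω₅,ω₆}
  {ω₂,ω₅}  = complement {ω₁,ω₃,ω₄,ω₆}
  {ω₁,ω₂,ω₃,ω₄}  = {ω₁,ω₃,ω₄} ∪ {ω₂,ω₃}
  {ω₂,ω₃,ω₅,ω₆}  = {ω₂,ω₅,ω₆} ∪ {ω₂,ω₃,ω₅}
  {ω₁,ω₂,ω₃,ω₄,ω₅}  = {ω₁,ω₃,ω₄} ∪ {ω₂,ω₃,ω₅}
  {ω₁,ω₂,ω₃,ω₄,ω₆}  = {ω₁,ω₄,ω₆} ∪ {ω₂,ω₃}
  {ω₁,ω₂,ω₄,ω₅,ω₆}  = {ω₁,ω₄,ω₅,ω₆} ∪ {ω₂,ω₅,ω₆}
  (now 17)
Step 3: 6 new —
  {ω₃}  = complement {ω₁,ω₂,ω₄,ω₅,ω₆}
  {ω₅}  = complement {ω₁,ω₂,ω₃,ω₄,ω₆}
  {ω₆}  = complement {ω₁,ω₂,ω₃,ω₄,ω₅}
  {ω₁,ω₄}  = complement {ω₂,ω₃,ω₅,ω₆}
  {ω₅,ω₆}  = complement {ω₁,ω₂,ω₃,ω₄}
  {ω₁,ω₂,ω₄,ω₆}  = {ω₂} ∪ {ω₁,ω₄,ω₆}
  (now 23)
Step 4: +9 →
  {ω₂,ω₆}  = {ω₂} ∪ {ω₆}
  {ω₃,ω₅}  = complement {ω₁,ω₂,ω₄,ω₆}
  {ω₃,ω₆}  = {ω₆} ∪ {ω₃}
  {ω₁,ω₂,ω₄}  = {ω₂} ∪ {ω₁,ω₄}
  {ω₁,ω₄,ω₅}  = {ω₅} ∪ {ω₁,ω₄}
  {ω₂,ω₃,ω₆}  = {ω₆} ∪ {ω₂,ω₃}
  {ω₃,ω₅,ω₆}  = {ω₅,ω₆} ∪ {ω₃}
  {ω₁,ω₂,ω₄,ω₅}  = {ω₂,ω₅} ∪ {ω₁,ω₄}
  {ω₁,ω₃,ω₄,ω₅}  = {ω₅} ∪ {ω₁,ω₃,ω₄}
  (now 32)
Step 5: closed — nothing new.

Therefore σ(𝒞) = { {}, {ω₂}, {ω₃}, {ω₅}, {ω₆}, {ω₁,ω₄}, {ω₂,ω₃}, {ω₂,ω₅}, {ω₂,ω₆}, {ω₃,ω₅}, {ω₃,ω₆}, {ω₅,ω₆}, {ω₁,ω₂,ω₄}, {ω₁,ω₃,ω₄}, {ω₁,ω₄,ω₅}, {ω₁,ω₄,ω₆}, {ω₂,ω₃,ω₅}, {ω₂,ω₃,ω₆}, {ω₂,ω₅,ω₆}, {ω₃,ω₅,ω₆}, {ω₁,ω₂,ω₃,ω₄}, {ω₁,ω₂,ω₄,ω₅}, {ω₁,ω₂,ω₄,ω₆}, {ω₁,ω₃,ω₄,ω₅}, {ω₁,ω₃,ω₄,ω₆}, {ω₁,ω₄,ω₅,ω₆}, {ω₂,ω₃,ω₅,ω₆}, {ω₁,ω₂,ω₃,ω₄,ω₅}, {ω₁,ω₂,ω₃,ω₄,ω₆}, {ω₁,ω₂,ω₄,ω₅,ω₆}, {ω₁,ω₃,ω₄,ω₅,ω₆}, S } (|σ(𝒞)| = 32).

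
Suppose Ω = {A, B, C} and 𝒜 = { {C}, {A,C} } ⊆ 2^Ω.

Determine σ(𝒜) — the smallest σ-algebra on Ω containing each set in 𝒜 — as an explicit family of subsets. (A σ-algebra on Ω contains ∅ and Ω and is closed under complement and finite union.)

Seed the family with 𝒜 together with ∅ and Ω: { {}, {C}, {A,C}, Ω }.
Step 1: +2 →
  {B}  = Ω∖{A,C}
  {A,B}  = Ω∖{C}
  |family| = 6
Step 2 adds 1:
  {B,C}  = {C} ∪ {B}
  |family| = 7
Step 3. New:
  {A}  = Ω∖{B,C}
  |family| = 8
Step 4 adds nothing — fixpoint reached.

|σ(𝒜)| = 8.  σ(𝒜) = { {}, {A}, {B}, {C}, {A,B}, {A,C}, {B,C}, Ω }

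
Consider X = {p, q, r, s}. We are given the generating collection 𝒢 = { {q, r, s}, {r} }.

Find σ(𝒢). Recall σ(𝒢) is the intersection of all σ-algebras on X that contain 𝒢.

|σ(𝒢)| = 8.  σ(𝒢) = { {}, {p}, {r}, {p, r}, {q, s}, {p, q, s}, {q, r, s}, X }

Trace:
Begin from { {}, {r}, {q, r, s}, X } (that is, 𝒢 plus ∅ and X).
Step 1: 2 new —
  {p}  = complement {q, r, s}
  {p, q, s}  = complement {r}
Step 2. New:
  {p, r}  = {r} ∪ {p}
Step 3: 1 new —
  {q, s}  = complement {p, r}
Step 4: closed — nothing new.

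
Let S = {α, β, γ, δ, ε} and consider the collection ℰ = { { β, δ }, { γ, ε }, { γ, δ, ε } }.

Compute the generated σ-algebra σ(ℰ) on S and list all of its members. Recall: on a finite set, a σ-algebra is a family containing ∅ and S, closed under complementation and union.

Start: ℰ ∪ {∅, S} = { ∅, { β, δ }, { γ, ε }, { γ, δ, ε }, S }.
Step 1: 4 new —
  { α, β }  = complement { γ, δ, ε }
  { α, β, δ }  = complement { γ, ε }
  { α, γ, ε }  = complement { β, δ }
  { β, γ, δ, ε }  = { γ, δ, ε } ∪ { β, δ }
Step 2. New:
  { α }  = complement { β, γ, δ, ε }
  { α, β, γ, ε }  = { α, β } ∪ { α, γ, ε }
  { α, γ, δ, ε }  = { γ, δ, ε } ∪ { α, γ, ε }
Step 3: 2 new —
  { β }  = complement { α, γ, δ, ε }
  { δ }  = complement { α, β, γ, ε }
Step 4: +2 →
  { α, δ }  = { δ } ∪ { α }
  { β, γ, ε }  = { γ, ε } ∪ { β }
Step 5 adds nothing — fixpoint reached.

Therefore σ(ℰ) = { ∅, { α }, { β }, { δ }, { α, β }, { α, δ }, { β, δ }, { γ, ε }, { α, β, δ }, { α, γ, ε }, { β, γ, ε }, { γ, δ, ε }, { α, β, γ, ε }, { α, γ, δ, ε }, { β, γ, δ, ε }, S } (|σ(ℰ)| = 16).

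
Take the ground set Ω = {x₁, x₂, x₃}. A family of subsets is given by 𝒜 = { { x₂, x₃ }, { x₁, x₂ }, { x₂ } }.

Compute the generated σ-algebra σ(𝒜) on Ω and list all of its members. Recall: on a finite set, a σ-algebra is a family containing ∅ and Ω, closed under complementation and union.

Start: 𝒜 ∪ {∅, Ω} = { {  }, { x₂ }, { x₁, x₂ }, { x₂, x₃ }, Ω }.
Iteration 1 adds 3:
  { x₁ }  = Ω∖{ x₂, x₃ }
  { x₃ }  = Ω∖{ x₁, x₂ }
  { x₁, x₃ }  = Ω∖{ x₂ }
  |family| = 8
Iteration 2: stable.

Hence σ(𝒜) has 8 members: { {  }, { x₁ }, { x₂ }, { x₃ }, { x₁, x₂ }, { x₁, x₃ }, { x₂, x₃ }, Ω }.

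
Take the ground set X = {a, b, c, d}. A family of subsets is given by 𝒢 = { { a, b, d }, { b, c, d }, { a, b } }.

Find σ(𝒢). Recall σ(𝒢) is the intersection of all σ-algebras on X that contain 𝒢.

σ(𝒢) = { ∅, { a }, { b }, { c }, { d }, { a, b }, { a, c }, { a, d }, { b, c }, { b, d }, { c, d }, { a, b, c }, { a, b, d }, { a, c, d }, { b, c, d }, X }

Trace:
Start: 𝒢 ∪ {∅, X} = { ∅, { a, b }, { a, b, d }, { b, c, d }, X }.
Round 1: 3 new —
  { a }  = ᶜ of { b, c, d }
  { c }  = ᶜ of { a, b, d }
  { c, d }  = ᶜ of { a, b }
  |family| = 8
Round 2. New:
  { a, c }  = { c } ∪ { a }
  { a, b, c }  = { c } ∪ { a, b }
  { a, c, d }  = { c, d } ∪ { a }
  |family| = 11
Round 3 adds 3:
  { b }  = ᶜ of { a, c, d }
  { d }  = ᶜ of { a, b, c }
  { b, d }  = ᶜ of { a, c }
  |family| = 14
Round 4: +2 →
  { a, d }  = { d } ∪ { a }
  { b, c }  = { c } ∪ { b }
  |family| = 16
After Round 5 the family is unchanged; done.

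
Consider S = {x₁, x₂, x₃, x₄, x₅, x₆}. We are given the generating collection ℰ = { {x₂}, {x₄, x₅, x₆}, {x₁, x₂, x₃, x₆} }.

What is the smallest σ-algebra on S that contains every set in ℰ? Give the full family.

Answer: σ(ℰ) = { {}, {x₂}, {x₆}, {x₁, x₃}, {x₂, x₆}, {x₄, x₅}, {x₁, x₂, x₃}, {x₁, x₃, x₆}, {x₂, x₄, x₅}, {x₄, x₅, x₆}, {x₁, x₂, x₃, x₆}, {x₁, x₃, x₄, x₅}, {x₂, x₄, x₅, x₆}, {x₁, x₂, x₃, x₄, x₅}, {x₁, x₃, x₄, x₅, x₆}, S }

Check:
Seed the family with ℰ together with ∅ and S: { {}, {x₂}, {x₄, x₅, x₆}, {x₁, x₂, x₃, x₆}, S }.
Pass 1: 4 new —
  {x₄, x₅}  = {x₁, x₂, x₃, x₆}ᶜ
  {x₁, x₂, x₃}  = {x₄, x₅, x₆}ᶜ
  {x₂, x₄, x₅, x₆}  = {x₂} ∪ {x₄, x₅, x₆}
  {x₁, x₃, x₄, x₅, x₆}  = {x₂}ᶜ
  (now 9)
Pass 2 (3 new):
  {x₁, x₃}  = {x₂, x₄, x₅, x₆}ᶜ
  {x₂, x₄, x₅}  = {x₂} ∪ {x₄, x₅}
  {x₁, x₂, x₃, x₄, x₅}  = {x₁, x₂, x₃} ∪ {x₄, x₅}
  (now 12)
Pass 3: 3 new —
  {x₆}  = {x₁, x₂, x₃, x₄, x₅}ᶜ
  {x₁, x₃, x₆}  = {x₂, x₄, x₅}ᶜ
  {x₁, x₃, x₄, x₅}  = {x₄, x₅} ∪ {x₁, x₃}
  (now 15)
Pass 4. New:
  {x₂, x₆}  = {x₁, x₃, x₄, x₅}ᶜ
  (now 16)
Pass 5: stable.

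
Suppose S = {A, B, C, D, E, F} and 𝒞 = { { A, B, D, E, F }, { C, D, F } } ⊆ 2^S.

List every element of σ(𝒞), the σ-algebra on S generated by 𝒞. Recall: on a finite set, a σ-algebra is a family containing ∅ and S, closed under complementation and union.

σ(𝒞) (8 sets): { {}, { C }, { D, F }, { A, B, E }, { C, D, F }, { A, B, C, E }, { A, B, D, E, F }, S }

Trace:
Seed the family with 𝒞 together with ∅ and S: { {}, { C, D, F }, { A, B, D, E, F }, S }.
Iteration 1: +2 →
  { C }  = S∖{ A, B, D, E, F }
  { A, B, E }  = S∖{ C, D, F }
  (now 6)
Iteration 2. New:
  { A, B, C, E }  = { C } ∪ { A, B, E }
  (now 7)
Iteration 3. New:
  { D, F }  = S∖{ A, B, C, E }
  (now 8)
Iteration 4: already closed under ᶜ and ∪.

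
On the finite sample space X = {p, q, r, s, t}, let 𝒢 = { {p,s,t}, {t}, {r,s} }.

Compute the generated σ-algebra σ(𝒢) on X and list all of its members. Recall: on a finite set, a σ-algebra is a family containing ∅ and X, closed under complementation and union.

Answer: σ(𝒢) = { {}, {p}, {q}, {r}, {s}, {t}, {p,q}, {p,r}, {p,s}, {p,t}, {q,r}, {q,s}, {q,t}, {r,s}, {r,t}, {s,t}, {p,q,r}, {p,q,s}, {p,q,t}, {p,r,s}, {p,r,t}, {p,s,t}, {q,r,s}, {q,r,t}, {q,s,t}, {r,s,t}, {p,q,r,s}, {p,q,r,t}, {p,q,s,t}, {p,r,s,t}, {q,r,s,t}, X }

Check:
Seed the family with 𝒢 together with ∅ and X: { {}, {t}, {r,s}, {p,s,t}, X }.
Iteration 1. New:
  {q,r}  = X∖{p,s,t}
  {p,q,t}  = X∖{r,s}
  {r,s,t}  = {r,s} ∪ {t}
  {p,q,r,s}  = X∖{t}
  {p,r,s,t}  = {p,s,t} ∪ {r,s}
Iteration 2: +7 →
  {q}  = X∖{p,r,s,t}
  {p,q}  = X∖{r,s,t}
  {q,r,s}  = {r,s} ∪ {q,r}
  {q,r,t}  = {t} ∪ {q,r}
  {p,q,r,t}  = {p,q,t} ∪ {q,r}
  {p,q,s,t}  = {p,s,t} ∪ {p,q,t}
  {q,r,s,t}  = {r,s,t} ∪ {q,r}
Iteration 3. New:
  {p}  = X∖{q,r,s,t}
  {r}  = X∖{p,q,s,t}
  {s}  = X∖{p,q,r,t}
  {p,s}  = X∖{q,r,t}
  {p,t}  = X∖{q,r,s}
  {q,t}  = {q} ∪ {t}
  {p,q,r}  = {q,r} ∪ {p,q}
Iteration 4: +8 →
  {p,r}  = {r} ∪ {p}
  {q,s}  = {q} ∪ {s}
  {r,t}  = {t} ∪ {r}
  {s,t}  = X∖{p,q,r}
  {p,q,s}  = {p,q} ∪ {p,s}
  {p,r,s}  = X∖{q,t}
  {p,r,t}  = {r} ∪ {p,t}
  {q,s,t}  = {q,t} ∪ {s}
Iteration 5: already closed under ᶜ and ∪.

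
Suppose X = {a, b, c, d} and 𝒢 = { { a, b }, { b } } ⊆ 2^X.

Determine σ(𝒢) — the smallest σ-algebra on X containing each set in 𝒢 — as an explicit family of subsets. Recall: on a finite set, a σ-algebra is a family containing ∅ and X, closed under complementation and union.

|σ(𝒢)| = 8.  σ(𝒢) = { {}, { a }, { b }, { a, b }, { c, d }, { a, c, d }, { b, c, d }, X }

Trace:
Initial family (4 sets): { {}, { b }, { a, b }, X }.
Iteration 1 (2 new):
  { c, d }  = { a, b }ᶜ
  { a, c, d }  = { b }ᶜ
  (now 6)
Iteration 2 adds 1:
  { b, c, d }  = { c, d } ∪ { b }
  (now 7)
Iteration 3: 1 new —
  { a }  = { b, c, d }ᶜ
  (now 8)
Iteration 4: stable.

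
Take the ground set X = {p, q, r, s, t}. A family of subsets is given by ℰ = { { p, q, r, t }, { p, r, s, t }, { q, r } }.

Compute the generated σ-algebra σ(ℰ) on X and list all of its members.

Initial family (5 sets): { {}, { q, r }, { p, q, r, t }, { p, r, s, t }, X }.
Iteration 1. New:
  { q }  = complement { p, r, s, t }
  { s }  = complement { p, q, r, t }
  { p, s, t }  = complement { q, r }
  |family| = 8
Iteration 2 adds 3:
  { q, s }  = { q } ∪ { s }
  { q, r, s }  = { s } ∪ { q, r }
  { p, q, s, t }  = { p, s, t } ∪ { q }
  |family| = 11
Iteration 3: 3 new —
  { r }  = complement { p, q, s, t }
  { p, t }  = complement { q, r, s }
  { p, r, t }  = complement { q, s }
  |family| = 14
Iteration 4 (2 new):
  { r, s }  = { r } ∪ { s }
  { p, q, t }  = { p, t } ∪ { q }
  |family| = 16
Iteration 5: already closed under ᶜ and ∪.

Hence σ(ℰ) has 16 members: { {}, { q }, { r }, { s }, { p, t }, { q, r }, { q, s }, { r, s }, { p, q, t }, { p, r, t }, { p, s, t }, { q, r, s }, { p, q, r, t }, { p, q, s, t }, { p, r, s, t }, X }.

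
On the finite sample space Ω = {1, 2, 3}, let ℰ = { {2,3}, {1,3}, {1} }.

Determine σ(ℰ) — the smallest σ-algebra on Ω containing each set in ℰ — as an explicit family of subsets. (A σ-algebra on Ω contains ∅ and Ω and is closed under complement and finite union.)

Seed the family with ℰ together with ∅ and Ω: { ∅, {1}, {1,3}, {2,3}, Ω }.
Round 1 (1 new):
  {2}  = {1,3}ᶜ
  [6 total]
Round 2. New:
  {1,2}  = {2} ∪ {1}
  [7 total]
Round 3. New:
  {3}  = {1,2}ᶜ
  [8 total]
Round 4 adds nothing — fixpoint reached.

Hence σ(ℰ) has 8 members: { ∅, {1}, {2}, {3}, {1,2}, {1,3}, {2,3}, Ω }.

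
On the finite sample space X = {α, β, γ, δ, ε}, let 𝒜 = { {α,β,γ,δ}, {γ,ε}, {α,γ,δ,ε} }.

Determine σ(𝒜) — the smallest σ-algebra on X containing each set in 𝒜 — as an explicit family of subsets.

σ(𝒜) (16 sets): { {}, {β}, {γ}, {ε}, {α,δ}, {β,γ}, {β,ε}, {γ,ε}, {α,β,δ}, {α,γ,δ}, {α,δ,ε}, {β,γ,ε}, {α,β,γ,δ}, {α,β,δ,ε}, {α,γ,δ,ε}, X }

Trace:
Seed the family with 𝒜 together with ∅ and X: { {}, {γ,ε}, {α,β,γ,δ}, {α,γ,δ,ε}, X }.
Round 1: +3 →
  {β}  = ᶜ of {α,γ,δ,ε}
  {ε}  = ᶜ of {α,β,γ,δ}
  {α,β,δ}  = ᶜ of {γ,ε}
  (now 8)
Round 2: +3 →
  {β,ε}  = {β} ∪ {ε}
  {β,γ,ε}  = {γ,ε} ∪ {β}
  {α,β,δ,ε}  = {α,β,δ} ∪ {ε}
  (now 11)
Round 3: 3 new —
  {γ}  = ᶜ of {α,β,δ,ε}
  {α,δ}  = ᶜ of {β,γ,ε}
  {α,γ,δ}  = ᶜ of {β,ε}
  (now 14)
Round 4: +2 →
  {β,γ}  = {γ} ∪ {β}
  {α,δ,ε}  = {α,δ} ∪ {ε}
  (now 16)
Round 5 adds nothing — fixpoint reached.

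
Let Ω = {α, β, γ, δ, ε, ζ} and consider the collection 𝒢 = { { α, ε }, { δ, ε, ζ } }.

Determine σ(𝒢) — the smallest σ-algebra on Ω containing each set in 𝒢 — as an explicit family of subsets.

Seed the family with 𝒢 together with ∅ and Ω: { {  }, { α, ε }, { δ, ε, ζ }, Ω }.
Step 1 adds 3:
  { α, β, γ }  = { δ, ε, ζ }ᶜ
  { α, δ, ε, ζ }  = { δ, ε, ζ } ∪ { α, ε }
  { β, γ, δ, ζ }  = { α, ε }ᶜ
  |family| = 7
Step 2 adds 4:
  { β, γ }  = { α, δ, ε, ζ }ᶜ
  { α, β, γ, ε }  = { α, β, γ } ∪ { α, ε }
  { α, β, γ, δ, ζ }  = { α, β, γ } ∪ { β, γ, δ, ζ }
  { β, γ, δ, ε, ζ }  = { β, γ, δ, ζ } ∪ { δ, ε, ζ }
  |family| = 11
Step 3 (3 new):
  { α }  = { β, γ, δ, ε, ζ }ᶜ
  { ε }  = { α, β, γ, δ, ζ }ᶜ
  { δ, ζ }  = { α, β, γ, ε }ᶜ
  |family| = 14
Step 4 (2 new):
  { α, δ, ζ }  = { δ, ζ } ∪ { α }
  { β, γ, ε }  = { β, γ } ∪ { ε }
  |family| = 16
Step 5 adds nothing — fixpoint reached.

|σ(𝒢)| = 16.  σ(𝒢) = { {  }, { α }, { ε }, { α, ε }, { β, γ }, { δ, ζ }, { α, β, γ }, { α, δ, ζ }, { β, γ, ε }, { δ, ε, ζ }, { α, β, γ, ε }, { α, δ, ε, ζ }, { β, γ, δ, ζ }, { α, β, γ, δ, ζ }, { β, γ, δ, ε, ζ }, Ω }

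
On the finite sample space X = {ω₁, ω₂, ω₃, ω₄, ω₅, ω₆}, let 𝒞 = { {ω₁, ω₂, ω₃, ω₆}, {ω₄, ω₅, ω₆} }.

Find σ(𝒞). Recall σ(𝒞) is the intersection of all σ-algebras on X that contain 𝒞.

Initial family (4 sets): { {}, {ω₄, ω₅, ω₆}, {ω₁, ω₂, ω₃, ω₆}, X }.
Pass 1 (2 new):
  {ω₄, ω₅}  = complement {ω₁, ω₂, ω₃, ω₆}
  {ω₁, ω₂, ω₃}  = complement {ω₄, ω₅, ω₆}
  — 6 sets.
Pass 2: 1 new —
  {ω₁, ω₂, ω₃, ω₄, ω₅}  = {ω₄, ω₅} ∪ {ω₁, ω₂, ω₃}
  — 7 sets.
Pass 3 adds 1:
  {ω₆}  = complement {ω₁, ω₂, ω₃, ω₄, ω₅}
  — 8 sets.
Pass 4 adds nothing — fixpoint reached.

σ(𝒞) = { {}, {ω₆}, {ω₄, ω₅}, {ω₁, ω₂, ω₃}, {ω₄, ω₅, ω₆}, {ω₁, ω₂, ω₃, ω₆}, {ω₁, ω₂, ω₃, ω₄, ω₅}, X }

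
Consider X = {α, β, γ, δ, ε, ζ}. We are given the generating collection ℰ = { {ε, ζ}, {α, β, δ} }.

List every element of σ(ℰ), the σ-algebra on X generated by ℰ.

Initial family (4 sets): { {}, {ε, ζ}, {α, β, δ}, X }.
Step 1 (3 new):
  {γ, ε, ζ}  = complement {α, β, δ}
  {α, β, γ, δ}  = complement {ε, ζ}
  {α, β, δ, ε, ζ}  = {α, β, δ} ∪ {ε, ζ}
  (now 7)
Step 2: 1 new —
  {γ}  = complement {α, β, δ, ε, ζ}
  (now 8)
After Step 3 the family is unchanged; done.

σ(ℰ) = { {}, {γ}, {ε, ζ}, {α, β, δ}, {γ, ε, ζ}, {α, β, γ, δ}, {α, β, δ, ε, ζ}, X }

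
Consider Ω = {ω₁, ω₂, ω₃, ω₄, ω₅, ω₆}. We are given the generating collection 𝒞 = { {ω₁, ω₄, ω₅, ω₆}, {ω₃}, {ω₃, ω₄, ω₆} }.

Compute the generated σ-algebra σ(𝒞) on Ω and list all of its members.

σ(𝒞) (16 sets): { ∅, {ω₂}, {ω₃}, {ω₁, ω₅}, {ω₂, ω₃}, {ω₄, ω₆}, {ω₁, ω₂, ω₅}, {ω₁, ω₃, ω₅}, {ω₂, ω₄, ω₆}, {ω₃, ω₄, ω₆}, {ω₁, ω₂, ω₃, ω₅}, {ω₁, ω₄, ω₅, ω₆}, {ω₂, ω₃, ω₄, ω₆}, {ω₁, ω₂, ω₄, ω₅, ω₆}, {ω₁, ω₃, ω₄, ω₅, ω₆}, Ω }

Working:
Start: 𝒞 ∪ {∅, Ω} = { ∅, {ω₃}, {ω₃, ω₄, ω₆}, {ω₁, ω₄, ω₅, ω₆}, Ω }.
Pass 1 (4 new):
  {ω₂, ω₃}  = complement {ω₁, ω₄, ω₅, ω₆}
  {ω₁, ω₂, ω₅}  = complement {ω₃, ω₄, ω₆}
  {ω₁, ω₂, ω₄, ω₅, ω₆}  = complement {ω₃}
  {ω₁, ω₃, ω₄, ω₅, ω₆}  = {ω₃} ∪ {ω₁, ω₄, ω₅, ω₆}
  — 9 sets.
Pass 2: 3 new —
  {ω₂}  = complement {ω₁, ω₃, ω₄, ω₅, ω₆}
  {ω₁, ω₂, ω₃, ω₅}  = {ω₃} ∪ {ω₁, ω₂, ω₅}
  {ω₂, ω₃, ω₄, ω₆}  = {ω₂, ω₃} ∪ {ω₃, ω₄, ω₆}
  — 12 sets.
Pass 3: 2 new —
  {ω₁, ω₅}  = complement {ω₂, ω₃, ω₄, ω₆}
  {ω₄, ω₆}  = complement {ω₁, ω₂, ω₃, ω₅}
  — 14 sets.
Pass 4: +2 →
  {ω₁, ω₃, ω₅}  = {ω₃} ∪ {ω₁, ω₅}
  {ω₂, ω₄, ω₆}  = {ω₂} ∪ {ω₄, ω₆}
  — 16 sets.
Pass 5: stable.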